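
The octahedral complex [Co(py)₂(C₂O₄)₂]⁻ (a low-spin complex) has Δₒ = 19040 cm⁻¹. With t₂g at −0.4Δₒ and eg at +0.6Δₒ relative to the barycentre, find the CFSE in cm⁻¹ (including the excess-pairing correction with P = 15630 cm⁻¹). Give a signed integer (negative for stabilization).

-14436

Ligand charges: 2×(+0) from py and 2×(-2) from C₂O₄²⁻ sum to -4; with overall charge -1, Co is +3.
Group 9 minus oxidation state +3 gives a d⁶ configuration for Co³⁺.
Configuration: t₂g⁶ eg⁰.
CFSE(orbital) = 6×(-0.4Δₒ) + 0×(0.6Δₒ) = -2.4Δₒ; with Δₒ = 19040 cm⁻¹ that is -45696 cm⁻¹.
Relative to high-spin t₂g⁴ eg² (1 paired), the low-spin configuration has 2 additional pairs, contributing +2 × 15630 = +31260 cm⁻¹.
Combining: -45696 + 31260 = -14436 cm⁻¹.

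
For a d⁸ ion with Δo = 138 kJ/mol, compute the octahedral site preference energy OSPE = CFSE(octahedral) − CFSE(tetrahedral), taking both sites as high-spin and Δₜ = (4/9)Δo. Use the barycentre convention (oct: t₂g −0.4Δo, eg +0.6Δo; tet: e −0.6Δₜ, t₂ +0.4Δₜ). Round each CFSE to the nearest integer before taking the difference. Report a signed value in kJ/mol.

Octahedral (high-spin): t₂g⁶ eg², CFSE = 6(−0.4) + 2(+0.6) = -1.2Δo = -1.2 × 138 = -166 kJ/mol.
Tetrahedral: e⁴ t₂⁴, CFSE = 4(−0.6) + 4(+0.4) = -0.8Δₜ = -0.8 × (4/9) × 138 = -49 kJ/mol.
OSPE = CFSE(oct) − CFSE(tet) = -166 − (-49) = -117 kJ/mol.

-117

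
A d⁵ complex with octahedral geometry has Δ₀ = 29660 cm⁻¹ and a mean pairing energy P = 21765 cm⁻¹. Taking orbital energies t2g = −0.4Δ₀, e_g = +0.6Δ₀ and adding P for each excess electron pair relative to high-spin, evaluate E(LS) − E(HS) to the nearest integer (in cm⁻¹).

High-spin d⁵ fills as t2g^3 e_g^2 with CFSE 3(−0.4) + 2(+0.6) = 0.0Δ₀ = 0 cm⁻¹.
Low-spin: t2g^5 e_g^0, orbital CFSE = -2.0Δ₀ = -59320 cm⁻¹; plus 2 excess pairs × P = +43530 cm⁻¹; total -15790 cm⁻¹.
Thus E(LS) − E(HS) = -15790 cm⁻¹.

-15790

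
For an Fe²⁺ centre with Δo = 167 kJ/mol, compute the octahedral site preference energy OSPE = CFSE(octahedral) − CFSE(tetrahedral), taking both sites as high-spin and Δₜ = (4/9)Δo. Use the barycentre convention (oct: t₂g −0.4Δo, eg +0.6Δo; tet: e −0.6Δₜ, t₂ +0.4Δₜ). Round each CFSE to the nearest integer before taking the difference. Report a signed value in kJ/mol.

-22

Fe sits in group 8; removing 2 electrons leaves Fe²⁺ with 8 − 2 = 6 d electrons.
Octahedral high-spin t₂g⁴ eg²: CFSE = -0.4 × 167 = -67 kJ/mol.
Tetrahedral e³ t₂³ gives -0.6Δₜ = -0.6 × (4/9) × 167 = -45 kJ/mol.
OSPE = -67 − (-45) = -22 kJ/mol.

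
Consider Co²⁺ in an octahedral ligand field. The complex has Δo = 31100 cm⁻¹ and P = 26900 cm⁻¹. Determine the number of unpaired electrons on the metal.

Group 9 minus oxidation state +2 gives a d⁷ configuration for Co²⁺.
Since Δo = 31100 cm⁻¹ > P = 26900 cm⁻¹, the complex adopts the low-spin configuration.
That gives t2g^6 e_g^1.
Unpaired electrons: 1.

1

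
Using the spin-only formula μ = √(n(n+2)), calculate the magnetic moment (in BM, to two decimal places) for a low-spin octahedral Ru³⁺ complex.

Ru³⁺: group 8, so d-count = 8 − 3 = 5.
Configuration: t₂g⁵ eg⁰ → 1 unpaired electron.
μ(spin-only) = √[1(1+2)] = √3 ≈ 1.73 BM.

1.73 BM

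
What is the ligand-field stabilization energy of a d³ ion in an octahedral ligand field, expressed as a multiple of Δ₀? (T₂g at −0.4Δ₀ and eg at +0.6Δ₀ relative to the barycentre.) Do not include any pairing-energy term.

For octahedral d³ the high- and low-spin configurations coincide.
Configuration: t₂g³ eg⁰.
CFSE = 3(-0.4Δ₀) + 0(0.6Δ₀) = -1.2Δ₀ + 0.0Δ₀ = -1.2Δ₀.

-1.2 Δ₀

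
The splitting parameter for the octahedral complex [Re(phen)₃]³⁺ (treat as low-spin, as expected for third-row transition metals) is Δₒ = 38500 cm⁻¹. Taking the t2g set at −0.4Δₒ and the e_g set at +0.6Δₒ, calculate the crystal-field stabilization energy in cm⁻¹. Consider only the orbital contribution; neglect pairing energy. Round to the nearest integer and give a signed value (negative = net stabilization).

-61600

phen is neutral, so the +3 overall charge sits on Re: oxidation state +3.
Re is in group 7, so Re³⁺ is d⁴ (7 − 3 = 4).
Electron filling gives t2g^4 e_g^0.
The orbital stabilization is -1.6Δₒ = -1.6 × 38500 = -61600 cm⁻¹.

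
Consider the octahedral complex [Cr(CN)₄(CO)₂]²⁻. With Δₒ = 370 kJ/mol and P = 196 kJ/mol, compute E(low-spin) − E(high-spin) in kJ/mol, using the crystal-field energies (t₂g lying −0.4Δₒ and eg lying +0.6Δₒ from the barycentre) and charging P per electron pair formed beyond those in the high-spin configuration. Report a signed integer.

-174

Ligand charges: 4×(-1) from CN⁻ and 2×(+0) from CO sum to -4; with overall charge -2, Cr is +2.
Group 6 minus oxidation state +2 gives a d⁴ configuration for Cr²⁺.
High-spin: t₂g³ eg¹, CFSE = -0.6Δₒ = -222 kJ/mol.
Low-spin t₂g⁴ eg⁰ gives -1.6Δₒ = -592 kJ/mol, but forming 1 extra pair costs 1P = 196 kJ/mol, so E(LS) = -592 + 196 = -396 kJ/mol.
The difference is -396 − (-222) = -174 kJ/mol, so low-spin lies lower.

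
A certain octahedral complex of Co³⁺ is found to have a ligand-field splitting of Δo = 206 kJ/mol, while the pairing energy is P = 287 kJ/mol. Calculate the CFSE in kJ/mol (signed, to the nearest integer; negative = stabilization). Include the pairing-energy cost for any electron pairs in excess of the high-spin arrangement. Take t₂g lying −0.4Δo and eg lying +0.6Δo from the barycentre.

-82

Group 9 minus oxidation state +3 gives a d⁶ configuration for Co³⁺.
Δo < P, so pairing is avoided: the ground state is high-spin.
Configuration: t₂g⁴ eg².
Orbital CFSE = -0.4Δo = -0.4 × 206 = -82 kJ/mol.
High-spin has no excess pairs, so no pairing correction applies.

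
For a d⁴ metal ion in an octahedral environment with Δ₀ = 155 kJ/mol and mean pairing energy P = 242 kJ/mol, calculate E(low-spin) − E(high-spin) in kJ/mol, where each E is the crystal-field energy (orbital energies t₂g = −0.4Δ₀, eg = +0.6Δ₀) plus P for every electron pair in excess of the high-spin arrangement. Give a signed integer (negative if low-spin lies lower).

In the high-spin limit (t₂g³ eg¹) the orbital term is -0.6Δ₀ = -93 kJ/mol, with no excess pairing.
Low-spin: t₂g⁴ eg⁰, orbital CFSE = -1.6Δ₀ = -248 kJ/mol; plus 1 excess pair × P = +242 kJ/mol; total -6 kJ/mol.
Thus E(LS) − E(HS) = 87 kJ/mol.

87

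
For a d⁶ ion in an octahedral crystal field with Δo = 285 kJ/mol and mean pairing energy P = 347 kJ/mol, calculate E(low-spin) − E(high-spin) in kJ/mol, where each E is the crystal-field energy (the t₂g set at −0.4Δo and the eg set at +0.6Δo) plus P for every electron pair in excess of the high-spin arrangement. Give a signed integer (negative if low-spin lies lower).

124

High-spin: t₂g⁴ eg², CFSE = -0.4Δo = -114 kJ/mol.
Low-spin: t₂g⁶ eg⁰, orbital CFSE = -2.4Δo = -684 kJ/mol; plus 2 excess pairs × P = +694 kJ/mol; total 10 kJ/mol.
Thus E(LS) − E(HS) = 124 kJ/mol.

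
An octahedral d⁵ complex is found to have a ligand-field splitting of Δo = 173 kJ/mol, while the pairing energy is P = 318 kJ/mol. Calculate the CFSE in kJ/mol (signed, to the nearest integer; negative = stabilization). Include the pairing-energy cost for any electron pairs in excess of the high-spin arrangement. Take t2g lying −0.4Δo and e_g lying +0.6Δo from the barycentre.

Since Δo = 173 kJ/mol < P = 318 kJ/mol, the complex adopts the high-spin configuration.
Configuration: t2g^3 e_g^2.
Orbital CFSE = 0.0Δo = 0.0 × 173 = 0 kJ/mol.
High-spin has no excess pairs, so no pairing correction applies.

0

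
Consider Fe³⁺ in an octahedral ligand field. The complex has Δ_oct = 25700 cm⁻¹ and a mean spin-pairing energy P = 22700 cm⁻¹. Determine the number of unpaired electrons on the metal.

1

Fe is in group 8, so Fe³⁺ is d⁵ (8 − 3 = 5).
Δ_oct > P, so pairing is preferred: the ground state is low-spin.
That gives t2g^5 e_g^0.
Unpaired electrons: 1.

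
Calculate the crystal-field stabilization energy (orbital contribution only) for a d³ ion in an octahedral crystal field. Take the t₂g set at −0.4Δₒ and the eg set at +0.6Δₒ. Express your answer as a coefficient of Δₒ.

Configuration: t₂g³ eg⁰.
CFSE = 3(-0.4Δₒ) + 0(0.6Δₒ) = -1.2Δₒ + 0.0Δₒ = -1.2Δₒ.

-1.2 Δₒ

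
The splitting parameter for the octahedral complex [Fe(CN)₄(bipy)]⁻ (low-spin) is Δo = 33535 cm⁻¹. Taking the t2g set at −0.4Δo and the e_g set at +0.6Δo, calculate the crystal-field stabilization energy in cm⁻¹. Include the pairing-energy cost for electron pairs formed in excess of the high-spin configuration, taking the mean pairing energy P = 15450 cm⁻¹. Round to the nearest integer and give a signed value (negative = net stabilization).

Ligand charges: 4×(-1) from CN⁻ and 1×(+0) from bipy sum to -4; with overall charge -1, Fe is +3.
Fe sits in group 8; removing 3 electrons leaves Fe³⁺ with 8 − 3 = 5 d electrons.
The d⁵ electrons fill as t2g^5 e_g^0.
CFSE(orbital) = 5×(-0.4Δo) + 0×(0.6Δo) = -2.0Δo; with Δo = 33535 cm⁻¹ that is -67070 cm⁻¹.
Pairing penalty: 2 pairs vs 0 in the high-spin reference → 2 extra × P = 30900 cm⁻¹.
Overall CFSE = -67070 + 30900 = -36170 cm⁻¹.

-36170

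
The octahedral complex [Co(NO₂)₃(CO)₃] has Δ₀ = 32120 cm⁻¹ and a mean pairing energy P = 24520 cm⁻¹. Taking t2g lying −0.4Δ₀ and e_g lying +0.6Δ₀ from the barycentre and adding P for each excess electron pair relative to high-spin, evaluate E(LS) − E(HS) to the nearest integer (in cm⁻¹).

-15200

Ligand charges: 3×(-1) from NO₂⁻ and 3×(+0) from CO sum to -3; with overall charge +0, Co is +3.
Group 9 minus oxidation state +3 gives a d⁶ configuration for Co³⁺.
In the high-spin limit (t2g^4 e_g^2) the orbital term is -0.4Δ₀ = -12848 cm⁻¹, with no excess pairing.
Low-spin t2g^6 e_g^0 gives -2.4Δ₀ = -77088 cm⁻¹, but forming 2 extra pairs costs 2P = 49040 cm⁻¹, so E(LS) = -77088 + 49040 = -28048 cm⁻¹.
Thus E(LS) − E(HS) = -15200 cm⁻¹.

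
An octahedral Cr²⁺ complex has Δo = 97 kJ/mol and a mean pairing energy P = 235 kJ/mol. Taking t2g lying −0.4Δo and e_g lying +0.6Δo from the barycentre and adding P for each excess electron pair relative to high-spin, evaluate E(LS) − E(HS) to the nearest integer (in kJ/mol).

138

Cr²⁺: group 6, so d-count = 6 − 2 = 4.
In the high-spin limit (t2g^3 e_g^1) the orbital term is -0.6Δo = -58 kJ/mol, with no excess pairing.
Low-spin t2g^4 e_g^0 gives -1.6Δo = -155 kJ/mol, but forming 1 extra pair costs 1P = 235 kJ/mol, so E(LS) = -155 + 235 = 80 kJ/mol.
Thus E(LS) − E(HS) = 138 kJ/mol.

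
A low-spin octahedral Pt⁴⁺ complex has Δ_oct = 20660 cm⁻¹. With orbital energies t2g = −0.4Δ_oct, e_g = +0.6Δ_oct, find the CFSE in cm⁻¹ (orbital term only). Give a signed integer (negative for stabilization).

Group 10 minus oxidation state +4 gives a d⁶ configuration for Pt⁴⁺.
The d⁶ electrons fill as t2g^6 e_g^0.
The orbital stabilization is -2.4Δ_oct = -2.4 × 20660 = -49584 cm⁻¹.

-49584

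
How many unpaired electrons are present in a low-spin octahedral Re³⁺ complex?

2

Re sits in group 7; removing 3 electrons leaves Re³⁺ with 7 − 3 = 4 d electrons.
Configuration: t2g^4 e_g^0, giving 2 unpaired electrons.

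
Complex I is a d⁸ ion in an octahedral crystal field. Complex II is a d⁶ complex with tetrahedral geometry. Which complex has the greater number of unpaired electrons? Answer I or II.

II

I: t2g^6 e_g^2 → 2 unpaired.
II: Tetrahedral fields are weak (Δₜ ≈ 4/9 Δₒ), so electrons fill high-spin; e^3 t2^3 → 4 unpaired.
So II has more unpaired electrons.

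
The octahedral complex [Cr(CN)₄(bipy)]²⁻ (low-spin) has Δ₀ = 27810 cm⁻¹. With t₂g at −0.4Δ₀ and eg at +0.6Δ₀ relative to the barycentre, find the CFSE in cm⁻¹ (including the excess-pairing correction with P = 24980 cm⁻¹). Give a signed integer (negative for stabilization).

-19516

Ligand charges: 4×(-1) from CN⁻ and 1×(+0) from bipy sum to -4; with overall charge -2, Cr is +2.
Group 6 minus oxidation state +2 gives a d⁴ configuration for Cr²⁺.
Electron filling gives t₂g⁴ eg⁰.
The orbital stabilization is -1.6Δ₀ = -1.6 × 27810 = -44496 cm⁻¹.
High-spin d⁴ would be t₂g³ eg¹ with 0 pairs; low-spin has 1, so 1 excess pair costs +1P = +24980 cm⁻¹.
Overall CFSE = -44496 + 24980 = -19516 cm⁻¹.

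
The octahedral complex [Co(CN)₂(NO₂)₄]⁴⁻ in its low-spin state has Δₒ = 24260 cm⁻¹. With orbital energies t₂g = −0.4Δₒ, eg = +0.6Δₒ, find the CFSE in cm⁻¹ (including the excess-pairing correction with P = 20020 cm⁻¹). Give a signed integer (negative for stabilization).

Ligand charges: 2×(-1) from CN⁻ and 4×(-1) from NO₂⁻ sum to -6; with overall charge -4, Co is +2.
Group 9 minus oxidation state +2 gives a d⁷ configuration for Co²⁺.
Configuration: t₂g⁶ eg¹.
The orbital stabilization is -1.8Δₒ = -1.8 × 24260 = -43668 cm⁻¹.
Relative to high-spin t₂g⁵ eg² (2 paired), the low-spin configuration has 1 additional pair, contributing +1 × 20020 = +20020 cm⁻¹.
Overall CFSE = -43668 + 20020 = -23648 cm⁻¹.

-23648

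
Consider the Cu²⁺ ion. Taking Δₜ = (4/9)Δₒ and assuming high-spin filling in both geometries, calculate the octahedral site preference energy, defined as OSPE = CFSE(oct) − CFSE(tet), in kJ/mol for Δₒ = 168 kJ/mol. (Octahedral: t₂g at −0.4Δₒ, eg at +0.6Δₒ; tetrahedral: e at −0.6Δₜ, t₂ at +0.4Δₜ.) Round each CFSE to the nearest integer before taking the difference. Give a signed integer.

-71

Cu sits in group 11; removing 2 electrons leaves Cu²⁺ with 11 − 2 = 9 d electrons.
In an octahedral site d⁹ (HS) is t₂g⁶ eg³, giving CFSE(oct) = -0.6Δₒ = -101 kJ/mol.
Tetrahedral: e⁴ t₂⁵, CFSE = 4(−0.6) + 5(+0.4) = -0.4Δₜ = -0.4 × (4/9) × 168 = -30 kJ/mol.
OSPE = -101 − (-30) = -71 kJ/mol.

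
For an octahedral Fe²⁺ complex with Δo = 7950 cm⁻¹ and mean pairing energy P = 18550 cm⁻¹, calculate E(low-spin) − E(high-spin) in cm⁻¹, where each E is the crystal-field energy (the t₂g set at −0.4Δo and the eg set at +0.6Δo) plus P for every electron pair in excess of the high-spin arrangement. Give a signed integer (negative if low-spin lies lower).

Fe²⁺: group 8, so d-count = 8 − 2 = 6.
In the high-spin limit (t₂g⁴ eg²) the orbital term is -0.4Δo = -3180 cm⁻¹, with no excess pairing.
Low-spin: t₂g⁶ eg⁰, orbital CFSE = -2.4Δo = -19080 cm⁻¹; plus 2 excess pairs × P = +37100 cm⁻¹; total 18020 cm⁻¹.
E(LS) − E(HS) = 18020 − (-3180) = 21200 cm⁻¹.

21200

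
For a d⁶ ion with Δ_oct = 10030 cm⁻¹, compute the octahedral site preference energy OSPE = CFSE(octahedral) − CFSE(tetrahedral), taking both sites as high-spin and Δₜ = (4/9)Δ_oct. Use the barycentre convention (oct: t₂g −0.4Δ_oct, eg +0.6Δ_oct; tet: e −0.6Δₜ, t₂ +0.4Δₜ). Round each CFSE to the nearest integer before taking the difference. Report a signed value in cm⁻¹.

-1337

In an octahedral site d⁶ (HS) is t₂g⁴ eg², giving CFSE(oct) = -0.4Δ_oct = -4012 cm⁻¹.
In a tetrahedral site the filling is e³ t₂³: CFSE(tet) = -0.6Δₜ = -0.6 × (4/9)(10030) = -2675 cm⁻¹.
Subtracting, OSPE = -4012 − (-2675) = -1337 cm⁻¹.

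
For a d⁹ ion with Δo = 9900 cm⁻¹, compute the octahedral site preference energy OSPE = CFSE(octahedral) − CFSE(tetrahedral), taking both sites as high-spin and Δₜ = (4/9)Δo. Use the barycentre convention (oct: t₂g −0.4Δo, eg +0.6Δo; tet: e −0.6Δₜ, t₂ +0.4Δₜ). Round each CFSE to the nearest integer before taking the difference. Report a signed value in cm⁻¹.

Octahedral high-spin t₂g⁶ eg³: CFSE = -0.6 × 9900 = -5940 cm⁻¹.
Tetrahedral: e⁴ t₂⁵, CFSE = 4(−0.6) + 5(+0.4) = -0.4Δₜ = -0.4 × (4/9) × 9900 = -1760 cm⁻¹.
OSPE = CFSE(oct) − CFSE(tet) = -5940 − (-1760) = -4180 cm⁻¹.

-4180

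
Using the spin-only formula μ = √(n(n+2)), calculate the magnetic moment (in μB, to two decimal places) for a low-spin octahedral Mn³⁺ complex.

Mn sits in group 7; removing 3 electrons leaves Mn³⁺ with 7 − 3 = 4 d electrons.
Configuration: t₂g⁴ eg⁰ → 2 unpaired electrons.
μ(spin-only) = √[2(2+2)] = √8 ≈ 2.83 μB.

2.83 μB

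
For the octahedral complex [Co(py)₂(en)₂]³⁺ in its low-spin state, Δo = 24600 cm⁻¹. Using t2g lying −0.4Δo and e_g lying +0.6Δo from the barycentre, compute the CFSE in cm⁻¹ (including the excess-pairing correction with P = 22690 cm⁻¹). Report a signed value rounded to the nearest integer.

-13660

Ligand charges: 2×(+0) from py and 2×(+0) from en sum to +0; with overall charge +3, Co is +3.
Group 9 minus oxidation state +3 gives a d⁶ configuration for Co³⁺.
Configuration: t2g^6 e_g^0.
The orbital stabilization is -2.4Δo = -2.4 × 24600 = -59040 cm⁻¹.
Relative to high-spin t2g^4 e_g^2 (1 paired), the low-spin configuration has 2 additional pairs, contributing +2 × 22690 = +45380 cm⁻¹.
Combining: -59040 + 45380 = -13660 cm⁻¹.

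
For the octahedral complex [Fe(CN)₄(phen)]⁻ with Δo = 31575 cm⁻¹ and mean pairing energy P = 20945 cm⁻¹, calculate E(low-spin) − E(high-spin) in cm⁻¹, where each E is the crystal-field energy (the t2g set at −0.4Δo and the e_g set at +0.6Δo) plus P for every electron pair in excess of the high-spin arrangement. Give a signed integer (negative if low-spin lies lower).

Ligand charges: 4×(-1) from CN⁻ and 1×(+0) from phen sum to -4; with overall charge -1, Fe is +3.
Fe sits in group 8; removing 3 electrons leaves Fe³⁺ with 8 − 3 = 5 d electrons.
In the high-spin limit (t2g^3 e_g^2) the orbital term is 0.0Δo = 0 cm⁻¹, with no excess pairing.
For low-spin the configuration is t2g^5 e_g^0: orbital energy -2.0 × 31575 = -63150 cm⁻¹, and 2 additional pairs relative to high-spin add 41890 cm⁻¹, giving -21260 cm⁻¹.
Thus E(LS) − E(HS) = -21260 cm⁻¹.

-21260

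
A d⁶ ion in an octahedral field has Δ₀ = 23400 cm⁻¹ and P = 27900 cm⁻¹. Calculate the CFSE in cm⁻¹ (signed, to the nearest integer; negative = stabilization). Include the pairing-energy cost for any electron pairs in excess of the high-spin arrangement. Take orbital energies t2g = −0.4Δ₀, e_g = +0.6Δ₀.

-9360

Here Δ₀ < P (23400 < 27900), so the high-spin state is favoured.
Configuration: t2g^4 e_g^2.
Orbital CFSE = -0.4Δ₀ = -0.4 × 23400 = -9360 cm⁻¹.
High-spin has no excess pairs, so no pairing correction applies.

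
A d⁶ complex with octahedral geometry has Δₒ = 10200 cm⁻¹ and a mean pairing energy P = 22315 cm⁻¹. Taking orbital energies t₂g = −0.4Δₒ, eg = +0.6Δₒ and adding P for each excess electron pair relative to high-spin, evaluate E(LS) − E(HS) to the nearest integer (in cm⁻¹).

In the high-spin limit (t₂g⁴ eg²) the orbital term is -0.4Δₒ = -4080 cm⁻¹, with no excess pairing.
For low-spin the configuration is t₂g⁶ eg⁰: orbital energy -2.4 × 10200 = -24480 cm⁻¹, and 2 additional pairs relative to high-spin add 44630 cm⁻¹, giving 20150 cm⁻¹.
Thus E(LS) − E(HS) = 24230 cm⁻¹.

24230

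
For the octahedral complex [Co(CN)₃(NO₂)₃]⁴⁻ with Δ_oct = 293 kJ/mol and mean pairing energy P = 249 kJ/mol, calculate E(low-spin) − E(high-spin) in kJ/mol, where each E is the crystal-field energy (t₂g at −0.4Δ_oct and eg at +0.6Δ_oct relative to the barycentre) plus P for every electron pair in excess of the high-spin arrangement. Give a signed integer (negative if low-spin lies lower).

-44

Ligand charges: 3×(-1) from CN⁻ and 3×(-1) from NO₂⁻ sum to -6; with overall charge -4, Co is +2.
Group 9 minus oxidation state +2 gives a d⁷ configuration for Co²⁺.
In the high-spin limit (t₂g⁵ eg²) the orbital term is -0.8Δ_oct = -234 kJ/mol, with no excess pairing.
For low-spin the configuration is t₂g⁶ eg¹: orbital energy -1.8 × 293 = -527 kJ/mol, and 1 additional pair relative to high-spin adds 249 kJ/mol, giving -278 kJ/mol.
Thus E(LS) − E(HS) = -44 kJ/mol.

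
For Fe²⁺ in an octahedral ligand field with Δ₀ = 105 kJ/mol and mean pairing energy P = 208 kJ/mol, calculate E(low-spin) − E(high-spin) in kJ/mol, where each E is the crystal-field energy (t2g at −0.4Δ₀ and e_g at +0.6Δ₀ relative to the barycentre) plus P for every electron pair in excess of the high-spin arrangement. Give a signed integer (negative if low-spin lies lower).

Group 8 minus oxidation state +2 gives a d⁶ configuration for Fe²⁺.
High-spin d⁶ fills as t2g^4 e_g^2 with CFSE 4(−0.4) + 2(+0.6) = -0.4Δ₀ = -42 kJ/mol.
For low-spin the configuration is t2g^6 e_g^0: orbital energy -2.4 × 105 = -252 kJ/mol, and 2 additional pairs relative to high-spin add 416 kJ/mol, giving 164 kJ/mol.
Thus E(LS) − E(HS) = 206 kJ/mol.

206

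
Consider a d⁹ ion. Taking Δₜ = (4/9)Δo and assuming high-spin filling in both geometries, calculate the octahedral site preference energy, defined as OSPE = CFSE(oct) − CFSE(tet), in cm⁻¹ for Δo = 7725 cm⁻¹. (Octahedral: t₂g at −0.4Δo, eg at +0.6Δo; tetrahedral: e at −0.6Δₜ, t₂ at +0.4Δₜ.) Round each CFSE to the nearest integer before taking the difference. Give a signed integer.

-3262

Octahedral high-spin t₂g⁶ eg³: CFSE = -0.6 × 7725 = -4635 cm⁻¹.
In a tetrahedral site the filling is e⁴ t₂⁵: CFSE(tet) = -0.4Δₜ = -0.4 × (4/9)(7725) = -1373 cm⁻¹.
OSPE = -4635 − (-1373) = -3262 cm⁻¹.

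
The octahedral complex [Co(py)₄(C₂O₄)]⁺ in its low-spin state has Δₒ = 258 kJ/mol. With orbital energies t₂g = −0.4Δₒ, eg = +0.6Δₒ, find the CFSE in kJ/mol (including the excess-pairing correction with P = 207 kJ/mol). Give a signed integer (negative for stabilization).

-205

Ligand charges: 4×(+0) from py and 1×(-2) from C₂O₄²⁻ sum to -2; with overall charge +1, Co is +3.
Co sits in group 9; removing 3 electrons leaves Co³⁺ with 9 − 3 = 6 d electrons.
Electron filling gives t₂g⁶ eg⁰.
Orbital CFSE = 6(-0.4) + 0(0.6) = -2.4Δₒ = -2.4 × 258 = -619 kJ/mol.
High-spin d⁶ would be t₂g⁴ eg² with 1 pair; low-spin has 3, so 2 excess pairs cost +2P = +414 kJ/mol.
Net CFSE = -619 + 414 = -205 kJ/mol.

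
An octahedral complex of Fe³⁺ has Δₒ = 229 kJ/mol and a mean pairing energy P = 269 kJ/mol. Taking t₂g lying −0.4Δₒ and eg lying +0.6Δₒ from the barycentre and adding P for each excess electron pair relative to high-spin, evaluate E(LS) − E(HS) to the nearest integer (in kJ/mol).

80

Fe³⁺: group 8, so d-count = 8 − 3 = 5.
High-spin d⁵ fills as t₂g³ eg² with CFSE 3(−0.4) + 2(+0.6) = 0.0Δₒ = 0 kJ/mol.
Low-spin: t₂g⁵ eg⁰, orbital CFSE = -2.0Δₒ = -458 kJ/mol; plus 2 excess pairs × P = +538 kJ/mol; total 80 kJ/mol.
Thus E(LS) − E(HS) = 80 kJ/mol.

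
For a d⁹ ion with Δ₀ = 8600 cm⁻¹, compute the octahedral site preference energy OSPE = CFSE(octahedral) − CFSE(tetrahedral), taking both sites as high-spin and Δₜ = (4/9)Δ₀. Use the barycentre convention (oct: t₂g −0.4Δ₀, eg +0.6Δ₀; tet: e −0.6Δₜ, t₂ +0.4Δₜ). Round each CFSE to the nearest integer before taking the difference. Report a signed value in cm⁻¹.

-3631

Octahedral (high-spin): t₂g⁶ eg³, CFSE = 6(−0.4) + 3(+0.6) = -0.6Δ₀ = -0.6 × 8600 = -5160 cm⁻¹.
Tetrahedral e⁴ t₂⁵ gives -0.4Δₜ = -0.4 × (4/9) × 8600 = -1529 cm⁻¹.
Subtracting, OSPE = -5160 − (-1529) = -3631 cm⁻¹.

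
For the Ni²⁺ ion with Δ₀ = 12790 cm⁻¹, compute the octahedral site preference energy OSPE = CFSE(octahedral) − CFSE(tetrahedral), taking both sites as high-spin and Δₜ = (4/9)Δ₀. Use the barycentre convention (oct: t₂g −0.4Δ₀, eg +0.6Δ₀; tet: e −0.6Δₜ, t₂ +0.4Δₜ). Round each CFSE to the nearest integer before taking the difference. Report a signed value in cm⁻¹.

-10800

Ni²⁺: group 10, so d-count = 10 − 2 = 8.
Octahedral high-spin t2g^6 e_g^2: CFSE = -1.2 × 12790 = -15348 cm⁻¹.
In a tetrahedral site the filling is e^4 t2^4: CFSE(tet) = -0.8Δₜ = -0.8 × (4/9)(12790) = -4548 cm⁻¹.
OSPE = -15348 − (-4548) = -10800 cm⁻¹.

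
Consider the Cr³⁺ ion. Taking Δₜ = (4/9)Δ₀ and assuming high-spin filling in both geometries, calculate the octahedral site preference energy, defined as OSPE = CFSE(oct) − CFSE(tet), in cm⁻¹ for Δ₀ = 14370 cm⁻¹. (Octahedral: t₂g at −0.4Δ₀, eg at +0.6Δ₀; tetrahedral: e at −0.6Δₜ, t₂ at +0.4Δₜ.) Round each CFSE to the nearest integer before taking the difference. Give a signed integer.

Cr³⁺: group 6, so d-count = 6 − 3 = 3.
In an octahedral site d³ (HS) is t₂g³ eg⁰, giving CFSE(oct) = -1.2Δ₀ = -17244 cm⁻¹.
In a tetrahedral site the filling is e² t₂¹: CFSE(tet) = -0.8Δₜ = -0.8 × (4/9)(14370) = -5109 cm⁻¹.
OSPE = CFSE(oct) − CFSE(tet) = -17244 − (-5109) = -12135 cm⁻¹.

-12135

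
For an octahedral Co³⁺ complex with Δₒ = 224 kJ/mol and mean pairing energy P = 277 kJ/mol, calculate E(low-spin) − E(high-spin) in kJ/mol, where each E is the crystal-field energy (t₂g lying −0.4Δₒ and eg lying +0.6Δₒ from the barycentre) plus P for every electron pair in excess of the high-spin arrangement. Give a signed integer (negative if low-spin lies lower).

Co sits in group 9; removing 3 electrons leaves Co³⁺ with 9 − 3 = 6 d electrons.
High-spin d⁶ fills as t₂g⁴ eg² with CFSE 4(−0.4) + 2(+0.6) = -0.4Δₒ = -90 kJ/mol.
For low-spin the configuration is t₂g⁶ eg⁰: orbital energy -2.4 × 224 = -538 kJ/mol, and 2 additional pairs relative to high-spin add 554 kJ/mol, giving 16 kJ/mol.
The difference is 16 − (-90) = 106 kJ/mol, so high-spin lies lower.

106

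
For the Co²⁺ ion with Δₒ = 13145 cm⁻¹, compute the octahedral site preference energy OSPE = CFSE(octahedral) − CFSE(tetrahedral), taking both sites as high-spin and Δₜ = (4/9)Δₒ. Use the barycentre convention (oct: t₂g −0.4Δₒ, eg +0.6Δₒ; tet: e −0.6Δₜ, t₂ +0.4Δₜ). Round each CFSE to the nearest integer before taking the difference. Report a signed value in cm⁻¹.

-3505

Group 9 minus oxidation state +2 gives a d⁷ configuration for Co²⁺.
Octahedral high-spin t2g^5 e_g^2: CFSE = -0.8 × 13145 = -10516 cm⁻¹.
Tetrahedral e^4 t2^3 gives -1.2Δₜ = -1.2 × (4/9) × 13145 = -7011 cm⁻¹.
Subtracting, OSPE = -10516 − (-7011) = -3505 cm⁻¹.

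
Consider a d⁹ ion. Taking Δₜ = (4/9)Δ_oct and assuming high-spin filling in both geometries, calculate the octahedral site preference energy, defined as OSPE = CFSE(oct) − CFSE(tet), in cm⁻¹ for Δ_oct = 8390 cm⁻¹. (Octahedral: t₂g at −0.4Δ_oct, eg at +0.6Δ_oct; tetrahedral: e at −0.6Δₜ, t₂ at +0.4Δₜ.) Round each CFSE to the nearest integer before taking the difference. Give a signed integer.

-3542

Octahedral (high-spin): t₂g⁶ eg³, CFSE = 6(−0.4) + 3(+0.6) = -0.6Δ_oct = -0.6 × 8390 = -5034 cm⁻¹.
In a tetrahedral site the filling is e⁴ t₂⁵: CFSE(tet) = -0.4Δₜ = -0.4 × (4/9)(8390) = -1492 cm⁻¹.
OSPE = -5034 − (-1492) = -3542 cm⁻¹.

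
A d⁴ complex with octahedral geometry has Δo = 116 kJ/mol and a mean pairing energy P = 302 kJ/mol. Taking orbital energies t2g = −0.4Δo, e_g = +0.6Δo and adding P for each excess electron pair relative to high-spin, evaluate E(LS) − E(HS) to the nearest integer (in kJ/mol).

186

In the high-spin limit (t2g^3 e_g^1) the orbital term is -0.6Δo = -70 kJ/mol, with no excess pairing.
Low-spin t2g^4 e_g^0 gives -1.6Δo = -186 kJ/mol, but forming 1 extra pair costs 1P = 302 kJ/mol, so E(LS) = -186 + 302 = 116 kJ/mol.
Thus E(LS) − E(HS) = 186 kJ/mol.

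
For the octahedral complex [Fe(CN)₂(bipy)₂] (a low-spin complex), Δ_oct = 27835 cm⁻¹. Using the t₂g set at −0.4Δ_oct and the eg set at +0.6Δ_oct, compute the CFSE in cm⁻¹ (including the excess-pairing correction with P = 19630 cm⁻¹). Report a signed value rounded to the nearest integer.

Ligand charges: 2×(-1) from CN⁻ and 2×(+0) from bipy sum to -2; with overall charge +0, Fe is +2.
Group 8 minus oxidation state +2 gives a d⁶ configuration for Fe²⁺.
Electron filling gives t₂g⁶ eg⁰.
Orbital CFSE = 6(-0.4) + 0(0.6) = -2.4Δ_oct = -2.4 × 27835 = -66804 cm⁻¹.
Relative to high-spin t₂g⁴ eg² (1 paired), the low-spin configuration has 2 additional pairs, contributing +2 × 19630 = +39260 cm⁻¹.
Overall CFSE = -66804 + 39260 = -27544 cm⁻¹.

-27544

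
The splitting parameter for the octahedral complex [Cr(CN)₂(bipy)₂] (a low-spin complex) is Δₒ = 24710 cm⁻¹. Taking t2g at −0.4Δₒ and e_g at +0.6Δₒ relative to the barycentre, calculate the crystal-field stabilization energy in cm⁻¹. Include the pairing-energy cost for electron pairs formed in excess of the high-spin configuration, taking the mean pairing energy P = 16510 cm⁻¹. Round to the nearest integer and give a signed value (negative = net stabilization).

-23026

Ligand charges: 2×(-1) from CN⁻ and 2×(+0) from bipy sum to -2; with overall charge +0, Cr is +2.
Cr²⁺: group 6, so d-count = 6 − 2 = 4.
Configuration: t2g^4 e_g^0.
CFSE(orbital) = 4×(-0.4Δₒ) + 0×(0.6Δₒ) = -1.6Δₒ; with Δₒ = 24710 cm⁻¹ that is -39536 cm⁻¹.
High-spin d⁴ would be t2g^3 e_g^1 with 0 pairs; low-spin has 1, so 1 excess pair costs +1P = +16510 cm⁻¹.
Net CFSE = -39536 + 16510 = -23026 cm⁻¹.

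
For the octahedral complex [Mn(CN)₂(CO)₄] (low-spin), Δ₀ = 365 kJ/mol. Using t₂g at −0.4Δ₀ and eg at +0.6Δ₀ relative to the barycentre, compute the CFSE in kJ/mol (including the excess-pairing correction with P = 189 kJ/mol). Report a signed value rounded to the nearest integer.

Ligand charges: 2×(-1) from CN⁻ and 4×(+0) from CO sum to -2; with overall charge +0, Mn is +2.
Mn is in group 7, so Mn²⁺ is d⁵ (7 − 2 = 5).
Configuration: t₂g⁵ eg⁰.
Orbital CFSE = 5(-0.4) + 0(0.6) = -2.0Δ₀ = -2.0 × 365 = -730 kJ/mol.
Relative to high-spin t₂g³ eg² (0 paired), the low-spin configuration has 2 additional pairs, contributing +2 × 189 = +378 kJ/mol.
Combining: -730 + 378 = -352 kJ/mol.

-352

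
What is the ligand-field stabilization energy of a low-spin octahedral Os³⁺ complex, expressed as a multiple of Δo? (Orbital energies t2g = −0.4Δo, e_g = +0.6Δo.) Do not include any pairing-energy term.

Os³⁺: group 8, so d-count = 8 − 3 = 5.
Configuration: t2g^5 e_g^0.
CFSE = 5(-0.4Δo) + 0(0.6Δo) = -2.0Δo + 0.0Δo = -2.0Δo.

-2.0 Δo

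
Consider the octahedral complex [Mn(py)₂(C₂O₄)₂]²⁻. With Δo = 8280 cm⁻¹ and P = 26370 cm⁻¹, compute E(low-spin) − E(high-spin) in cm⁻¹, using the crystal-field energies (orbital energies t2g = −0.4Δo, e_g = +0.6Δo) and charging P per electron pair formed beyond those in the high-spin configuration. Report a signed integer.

Ligand charges: 2×(+0) from py and 2×(-2) from C₂O₄²⁻ sum to -4; with overall charge -2, Mn is +2.
Mn²⁺: group 7, so d-count = 7 − 2 = 5.
High-spin: t2g^3 e_g^2, CFSE = 0.0Δo = 0 cm⁻¹.
Low-spin: t2g^5 e_g^0, orbital CFSE = -2.0Δo = -16560 cm⁻¹; plus 2 excess pairs × P = +52740 cm⁻¹; total 36180 cm⁻¹.
The difference is 36180 − (0) = 36180 cm⁻¹, so high-spin lies lower.

36180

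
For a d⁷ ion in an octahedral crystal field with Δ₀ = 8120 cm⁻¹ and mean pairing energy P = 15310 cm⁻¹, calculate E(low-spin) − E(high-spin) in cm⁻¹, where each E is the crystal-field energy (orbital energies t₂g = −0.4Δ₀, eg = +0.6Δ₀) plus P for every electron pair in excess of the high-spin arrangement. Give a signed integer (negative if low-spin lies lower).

In the high-spin limit (t₂g⁵ eg²) the orbital term is -0.8Δ₀ = -6496 cm⁻¹, with no excess pairing.
Low-spin t₂g⁶ eg¹ gives -1.8Δ₀ = -14616 cm⁻¹, but forming 1 extra pair costs 1P = 15310 cm⁻¹, so E(LS) = -14616 + 15310 = 694 cm⁻¹.
Thus E(LS) − E(HS) = 7190 cm⁻¹.

7190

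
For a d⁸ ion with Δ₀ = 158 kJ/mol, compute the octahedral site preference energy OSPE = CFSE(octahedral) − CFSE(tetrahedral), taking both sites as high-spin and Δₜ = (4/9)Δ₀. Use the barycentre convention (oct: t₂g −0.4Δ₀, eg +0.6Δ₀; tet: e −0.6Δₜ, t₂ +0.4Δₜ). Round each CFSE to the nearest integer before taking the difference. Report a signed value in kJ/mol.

Octahedral (high-spin): t₂g⁶ eg², CFSE = 6(−0.4) + 2(+0.6) = -1.2Δ₀ = -1.2 × 158 = -190 kJ/mol.
Tetrahedral: e⁴ t₂⁴, CFSE = 4(−0.6) + 4(+0.4) = -0.8Δₜ = -0.8 × (4/9) × 158 = -56 kJ/mol.
OSPE = CFSE(oct) − CFSE(tet) = -190 − (-56) = -134 kJ/mol.

-134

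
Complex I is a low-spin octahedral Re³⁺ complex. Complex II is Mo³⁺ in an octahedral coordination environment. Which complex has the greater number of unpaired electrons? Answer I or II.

I: Re sits in group 7; removing 3 electrons leaves Re³⁺ with 7 − 3 = 4 d electrons; t₂g⁴ eg⁰ → 2 unpaired.
II: Mo is in group 6, so Mo³⁺ is d³ (6 − 3 = 3); t2g^3 e_g^0 → 3 unpaired.
So II has more unpaired electrons.

II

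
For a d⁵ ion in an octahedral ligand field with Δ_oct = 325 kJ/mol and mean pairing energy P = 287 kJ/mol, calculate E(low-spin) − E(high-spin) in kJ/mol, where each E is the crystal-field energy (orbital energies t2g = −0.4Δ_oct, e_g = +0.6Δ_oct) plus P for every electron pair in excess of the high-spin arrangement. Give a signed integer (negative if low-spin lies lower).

-76

High-spin: t2g^3 e_g^2, CFSE = 0.0Δ_oct = 0 kJ/mol.
For low-spin the configuration is t2g^5 e_g^0: orbital energy -2.0 × 325 = -650 kJ/mol, and 2 additional pairs relative to high-spin add 574 kJ/mol, giving -76 kJ/mol.
The difference is -76 − (0) = -76 kJ/mol, so low-spin lies lower.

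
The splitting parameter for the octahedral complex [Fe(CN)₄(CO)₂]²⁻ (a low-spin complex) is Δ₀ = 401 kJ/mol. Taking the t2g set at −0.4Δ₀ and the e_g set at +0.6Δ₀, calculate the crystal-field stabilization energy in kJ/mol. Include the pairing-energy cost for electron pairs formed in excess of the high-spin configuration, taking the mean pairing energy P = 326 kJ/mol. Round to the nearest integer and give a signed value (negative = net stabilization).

Ligand charges: 4×(-1) from CN⁻ and 2×(+0) from CO sum to -4; with overall charge -2, Fe is +2.
Fe is in group 8, so Fe²⁺ is d⁶ (8 − 2 = 6).
Configuration: t2g^6 e_g^0.
The orbital stabilization is -2.4Δ₀ = -2.4 × 401 = -962 kJ/mol.
Relative to high-spin t2g^4 e_g^2 (1 paired), the low-spin configuration has 2 additional pairs, contributing +2 × 326 = +652 kJ/mol.
Overall CFSE = -962 + 652 = -310 kJ/mol.

-310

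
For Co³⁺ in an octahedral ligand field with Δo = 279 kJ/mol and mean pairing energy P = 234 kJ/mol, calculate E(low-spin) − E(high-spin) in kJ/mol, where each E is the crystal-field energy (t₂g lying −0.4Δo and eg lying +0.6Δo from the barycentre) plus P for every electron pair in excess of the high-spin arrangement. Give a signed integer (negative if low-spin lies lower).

Group 9 minus oxidation state +3 gives a d⁶ configuration for Co³⁺.
High-spin: t₂g⁴ eg², CFSE = -0.4Δo = -112 kJ/mol.
Low-spin t₂g⁶ eg⁰ gives -2.4Δo = -670 kJ/mol, but forming 2 extra pairs costs 2P = 468 kJ/mol, so E(LS) = -670 + 468 = -202 kJ/mol.
E(LS) − E(HS) = -202 − (-112) = -90 kJ/mol.

-90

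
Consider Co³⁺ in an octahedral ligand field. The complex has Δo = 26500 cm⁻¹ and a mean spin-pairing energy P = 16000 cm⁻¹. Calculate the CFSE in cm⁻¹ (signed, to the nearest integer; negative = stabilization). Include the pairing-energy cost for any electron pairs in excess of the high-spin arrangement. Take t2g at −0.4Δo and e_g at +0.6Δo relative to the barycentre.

-31600

Co sits in group 9; removing 3 electrons leaves Co³⁺ with 9 − 3 = 6 d electrons.
Since Δo = 26500 cm⁻¹ > P = 16000 cm⁻¹, the complex adopts the low-spin configuration.
That gives t2g^6 e_g^0.
Orbital CFSE = -2.4Δo = -2.4 × 26500 = -63600 cm⁻¹.
Excess pairs vs high-spin: 3 − 1 = 2; pairing cost = +32000 cm⁻¹.
Net CFSE = -63600 + 32000 = -31600 cm⁻¹.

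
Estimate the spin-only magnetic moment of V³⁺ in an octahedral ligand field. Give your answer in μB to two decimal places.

2.83 μB

V³⁺: group 5, so d-count = 5 − 3 = 2.
For octahedral d² the high- and low-spin configurations coincide.
Configuration: t2g^2 e_g^0 → 2 unpaired electrons.
μ(spin-only) = √[2(2+2)] = √8 ≈ 2.83 μB.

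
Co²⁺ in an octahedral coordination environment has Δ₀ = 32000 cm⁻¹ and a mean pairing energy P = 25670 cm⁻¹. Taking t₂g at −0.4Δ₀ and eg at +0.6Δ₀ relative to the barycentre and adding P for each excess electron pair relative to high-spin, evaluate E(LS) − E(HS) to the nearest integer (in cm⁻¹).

Group 9 minus oxidation state +2 gives a d⁷ configuration for Co²⁺.
High-spin: t₂g⁵ eg², CFSE = -0.8Δ₀ = -25600 cm⁻¹.
For low-spin the configuration is t₂g⁶ eg¹: orbital energy -1.8 × 32000 = -57600 cm⁻¹, and 1 additional pair relative to high-spin adds 25670 cm⁻¹, giving -31930 cm⁻¹.
E(LS) − E(HS) = -31930 − (-25600) = -6330 cm⁻¹.

-6330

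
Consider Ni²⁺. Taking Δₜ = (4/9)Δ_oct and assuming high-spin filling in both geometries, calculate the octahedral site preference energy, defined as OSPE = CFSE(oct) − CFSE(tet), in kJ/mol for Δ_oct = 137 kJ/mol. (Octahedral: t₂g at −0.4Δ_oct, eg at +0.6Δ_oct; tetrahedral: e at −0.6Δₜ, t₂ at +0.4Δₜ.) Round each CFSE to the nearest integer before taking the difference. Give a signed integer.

-115

Ni is in group 10, so Ni²⁺ is d⁸ (10 − 2 = 8).
Octahedral high-spin t₂g⁶ eg²: CFSE = -1.2 × 137 = -164 kJ/mol.
Tetrahedral: e⁴ t₂⁴, CFSE = 4(−0.6) + 4(+0.4) = -0.8Δₜ = -0.8 × (4/9) × 137 = -49 kJ/mol.
OSPE = -164 − (-49) = -115 kJ/mol.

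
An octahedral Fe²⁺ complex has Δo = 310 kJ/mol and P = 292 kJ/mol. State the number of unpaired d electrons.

0

Fe²⁺: group 8, so d-count = 8 − 2 = 6.
With Δo > P the complex is low-spin.
Filling d⁶ accordingly: t2g^6 e_g^0.
Unpaired electrons: 0.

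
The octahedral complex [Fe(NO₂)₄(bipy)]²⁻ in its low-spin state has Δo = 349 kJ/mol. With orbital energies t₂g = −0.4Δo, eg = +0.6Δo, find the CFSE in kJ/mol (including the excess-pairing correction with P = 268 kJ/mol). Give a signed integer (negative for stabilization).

-302

Ligand charges: 4×(-1) from NO₂⁻ and 1×(+0) from bipy sum to -4; with overall charge -2, Fe is +2.
Fe²⁺: group 8, so d-count = 8 − 2 = 6.
The d⁶ electrons fill as t₂g⁶ eg⁰.
The orbital stabilization is -2.4Δo = -2.4 × 349 = -838 kJ/mol.
Pairing penalty: 3 pairs vs 1 in the high-spin reference → 2 extra × P = 536 kJ/mol.
Combining: -838 + 536 = -302 kJ/mol.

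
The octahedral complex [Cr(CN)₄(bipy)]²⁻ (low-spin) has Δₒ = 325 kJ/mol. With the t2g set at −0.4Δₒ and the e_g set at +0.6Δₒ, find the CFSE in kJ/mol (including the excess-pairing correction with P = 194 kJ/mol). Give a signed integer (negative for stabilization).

-326

Ligand charges: 4×(-1) from CN⁻ and 1×(+0) from bipy sum to -4; with overall charge -2, Cr is +2.
Group 6 minus oxidation state +2 gives a d⁴ configuration for Cr²⁺.
Configuration: t2g^4 e_g^0.
The orbital stabilization is -1.6Δₒ = -1.6 × 325 = -520 kJ/mol.
Pairing penalty: 1 pair vs 0 in the high-spin reference → 1 extra × P = 194 kJ/mol.
Overall CFSE = -520 + 194 = -326 kJ/mol.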